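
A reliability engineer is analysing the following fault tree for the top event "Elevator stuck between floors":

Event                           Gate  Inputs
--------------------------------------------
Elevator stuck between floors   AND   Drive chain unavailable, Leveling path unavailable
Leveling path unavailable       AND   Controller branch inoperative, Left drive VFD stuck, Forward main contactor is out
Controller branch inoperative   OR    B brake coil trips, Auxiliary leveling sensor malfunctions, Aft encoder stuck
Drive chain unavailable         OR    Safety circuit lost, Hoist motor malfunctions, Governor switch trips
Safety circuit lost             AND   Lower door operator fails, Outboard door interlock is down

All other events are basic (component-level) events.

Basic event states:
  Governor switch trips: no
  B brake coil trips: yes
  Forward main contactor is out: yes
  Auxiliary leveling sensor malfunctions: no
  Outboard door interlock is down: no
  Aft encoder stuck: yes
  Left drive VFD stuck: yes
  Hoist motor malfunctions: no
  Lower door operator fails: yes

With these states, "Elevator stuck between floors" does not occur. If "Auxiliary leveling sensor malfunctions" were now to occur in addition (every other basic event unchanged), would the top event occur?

Counterfactual: set "Auxiliary leveling sensor malfunctions" to occurred.
Safety circuit lost [AND]: Lower door operator fails=occurs, Outboard door interlock is down=not → not all inputs occur → does not occur.
Drive chain unavailable [OR]: Safety circuit lost=not, Hoist motor malfunctions=not, Governor switch trips=not → no input occurs → does not occur.
Controller branch inoperative [OR]: B brake coil trips=occurs, Auxiliary leveling sensor malfunctions=occurs, Aft encoder stuck=occurs → at least one input occurs → occurs.
Leveling path unavailable [AND]: Controller branch inoperative=occurs, Left drive VFD stuck=occurs, Forward main contactor is out=occurs → all inputs occur → occurs.
Elevator stuck between floors [AND]: Drive chain unavailable=not, Leveling path unavailable=occurs → not all inputs occur → does not occur.

No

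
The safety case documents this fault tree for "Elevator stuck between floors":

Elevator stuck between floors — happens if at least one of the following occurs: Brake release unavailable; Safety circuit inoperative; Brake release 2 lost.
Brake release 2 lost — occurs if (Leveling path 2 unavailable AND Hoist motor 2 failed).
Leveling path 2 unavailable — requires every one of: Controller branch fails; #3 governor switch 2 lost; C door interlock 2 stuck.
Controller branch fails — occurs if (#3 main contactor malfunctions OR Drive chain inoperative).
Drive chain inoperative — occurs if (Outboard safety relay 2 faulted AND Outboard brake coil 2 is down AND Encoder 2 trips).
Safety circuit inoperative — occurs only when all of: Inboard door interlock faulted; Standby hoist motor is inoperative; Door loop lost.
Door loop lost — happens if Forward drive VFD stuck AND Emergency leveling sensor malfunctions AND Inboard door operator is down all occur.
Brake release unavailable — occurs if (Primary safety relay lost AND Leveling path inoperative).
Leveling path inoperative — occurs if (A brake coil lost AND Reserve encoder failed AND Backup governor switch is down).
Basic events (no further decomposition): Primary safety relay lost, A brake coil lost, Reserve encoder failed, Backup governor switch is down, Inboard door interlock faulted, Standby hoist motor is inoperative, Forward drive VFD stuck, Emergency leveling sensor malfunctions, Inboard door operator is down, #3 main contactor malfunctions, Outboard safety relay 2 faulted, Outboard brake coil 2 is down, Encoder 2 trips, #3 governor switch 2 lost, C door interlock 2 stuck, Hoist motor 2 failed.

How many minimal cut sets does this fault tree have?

4

Leveling path inoperative [AND]: one cut set from each child combined → 1 × 1 × 1 = 1 cut set(s).
Brake release unavailable [AND]: one cut set from each child combined → 1 × 1 = 1 cut set(s).
Door loop lost [AND]: one cut set from each child combined → 1 × 1 × 1 = 1 cut set(s).
Safety circuit inoperative [AND]: one cut set from each child combined → 1 × 1 × 1 = 1 cut set(s).
Drive chain inoperative [AND]: one cut set from each child combined → 1 × 1 × 1 = 1 cut set(s).
Controller branch fails [OR]: union of children's cut sets → 2 cut set(s).
Leveling path 2 unavailable [AND]: one cut set from each child combined → 2 × 1 × 1 = 2 cut set(s).
Brake release 2 lost [AND]: one cut set from each child combined → 2 × 1 = 2 cut set(s).
Elevator stuck between floors [OR]: union of children's cut sets → 4 cut set(s).
Minimal cut sets: {A brake coil lost, Backup governor switch is down, Primary safety relay lost, Reserve encoder failed}; {Emergency leveling sensor malfunctions, Forward drive VFD stuck, Inboard door interlock faulted, Inboard door operator is down, Standby hoist motor is inoperative}; {#3 governor switch 2 lost, #3 main contactor malfunctions, C door interlock 2 stuck, Hoist motor 2 failed}; {#3 governor switch 2 lost, C door interlock 2 stuck, Encoder 2 trips, Hoist motor 2 failed, Outboard brake coil 2 is down, Outboard safety relay 2 faulted}.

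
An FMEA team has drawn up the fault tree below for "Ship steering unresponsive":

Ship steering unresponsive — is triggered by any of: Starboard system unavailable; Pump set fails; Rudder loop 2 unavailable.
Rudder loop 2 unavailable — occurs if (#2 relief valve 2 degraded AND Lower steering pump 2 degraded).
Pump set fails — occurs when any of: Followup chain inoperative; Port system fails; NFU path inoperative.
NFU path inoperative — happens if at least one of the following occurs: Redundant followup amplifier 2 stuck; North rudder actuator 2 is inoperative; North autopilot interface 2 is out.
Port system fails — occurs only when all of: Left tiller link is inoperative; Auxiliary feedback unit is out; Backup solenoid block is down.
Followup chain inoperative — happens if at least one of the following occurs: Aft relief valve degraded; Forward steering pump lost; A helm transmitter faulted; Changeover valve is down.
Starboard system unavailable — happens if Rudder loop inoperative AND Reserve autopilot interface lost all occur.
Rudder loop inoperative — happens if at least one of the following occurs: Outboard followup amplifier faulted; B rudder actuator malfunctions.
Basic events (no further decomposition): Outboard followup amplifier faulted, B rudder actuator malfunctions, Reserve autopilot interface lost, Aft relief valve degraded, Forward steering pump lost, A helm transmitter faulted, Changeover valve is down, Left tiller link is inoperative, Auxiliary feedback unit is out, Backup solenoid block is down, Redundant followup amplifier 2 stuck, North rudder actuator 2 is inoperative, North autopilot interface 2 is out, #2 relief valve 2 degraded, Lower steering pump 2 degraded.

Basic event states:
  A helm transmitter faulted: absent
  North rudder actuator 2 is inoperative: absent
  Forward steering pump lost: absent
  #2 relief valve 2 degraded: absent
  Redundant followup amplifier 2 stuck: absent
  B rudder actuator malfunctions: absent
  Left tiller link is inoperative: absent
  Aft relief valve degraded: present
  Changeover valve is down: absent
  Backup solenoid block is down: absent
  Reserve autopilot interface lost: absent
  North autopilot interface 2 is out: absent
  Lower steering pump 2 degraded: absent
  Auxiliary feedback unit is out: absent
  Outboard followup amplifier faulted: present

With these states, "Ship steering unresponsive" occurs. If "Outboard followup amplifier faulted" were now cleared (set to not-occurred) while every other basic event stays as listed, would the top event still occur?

Counterfactual: set "Outboard followup amplifier faulted" to not occurred.
Rudder loop inoperative [OR]: Outboard followup amplifier faulted=not, B rudder actuator malfunctions=not → no input occurs → does not occur.
Starboard system unavailable [AND]: Rudder loop inoperative=not, Reserve autopilot interface lost=not → not all inputs occur → does not occur.
Followup chain inoperative [OR]: Aft relief valve degraded=occurs, Forward steering pump lost=not, A helm transmitter faulted=not, Changeover valve is down=not → at least one input occurs → occurs.
Port system fails [AND]: Left tiller link is inoperative=not, Auxiliary feedback unit is out=not, Backup solenoid block is down=not → not all inputs occur → does not occur.
NFU path inoperative [OR]: Redundant followup amplifier 2 stuck=not, North rudder actuator 2 is inoperative=not, North autopilot interface 2 is out=not → no input occurs → does not occur.
Pump set fails [OR]: Followup chain inoperative=occurs, Port system fails=not, NFU path inoperative=not → at least one input occurs → occurs.
Rudder loop 2 unavailable [AND]: #2 relief valve 2 degraded=not, Lower steering pump 2 degraded=not → not all inputs occur → does not occur.
Ship steering unresponsive [OR]: Starboard system unavailable=not, Pump set fails=occurs, Rudder loop 2 unavailable=not → at least one input occurs → occurs.

Yes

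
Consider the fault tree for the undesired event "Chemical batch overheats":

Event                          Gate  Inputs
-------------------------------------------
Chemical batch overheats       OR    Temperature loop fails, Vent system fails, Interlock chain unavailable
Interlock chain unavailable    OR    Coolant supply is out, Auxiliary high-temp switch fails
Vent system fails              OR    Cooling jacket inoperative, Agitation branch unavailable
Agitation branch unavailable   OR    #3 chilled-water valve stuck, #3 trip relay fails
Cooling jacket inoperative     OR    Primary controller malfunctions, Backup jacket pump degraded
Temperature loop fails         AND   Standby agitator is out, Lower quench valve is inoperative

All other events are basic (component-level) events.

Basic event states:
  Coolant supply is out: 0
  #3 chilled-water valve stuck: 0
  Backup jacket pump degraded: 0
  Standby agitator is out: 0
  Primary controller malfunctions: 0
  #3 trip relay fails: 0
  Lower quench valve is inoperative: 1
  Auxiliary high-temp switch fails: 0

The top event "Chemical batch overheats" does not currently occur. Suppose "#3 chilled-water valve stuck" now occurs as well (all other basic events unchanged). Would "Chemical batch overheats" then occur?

Yes

Counterfactual: set "#3 chilled-water valve stuck" to occurred.
Temperature loop fails [AND]: Standby agitator is out=not, Lower quench valve is inoperative=occurs → not all inputs occur → does not occur.
Cooling jacket inoperative [OR]: Primary controller malfunctions=not, Backup jacket pump degraded=not → no input occurs → does not occur.
Agitation branch unavailable [OR]: #3 chilled-water valve stuck=occurs, #3 trip relay fails=not → at least one input occurs → occurs.
Vent system fails [OR]: Cooling jacket inoperative=not, Agitation branch unavailable=occurs → at least one input occurs → occurs.
Interlock chain unavailable [OR]: Coolant supply is out=not, Auxiliary high-temp switch fails=not → no input occurs → does not occur.
Chemical batch overheats [OR]: Temperature loop fails=not, Vent system fails=occurs, Interlock chain unavailable=not → at least one input occurs → occurs.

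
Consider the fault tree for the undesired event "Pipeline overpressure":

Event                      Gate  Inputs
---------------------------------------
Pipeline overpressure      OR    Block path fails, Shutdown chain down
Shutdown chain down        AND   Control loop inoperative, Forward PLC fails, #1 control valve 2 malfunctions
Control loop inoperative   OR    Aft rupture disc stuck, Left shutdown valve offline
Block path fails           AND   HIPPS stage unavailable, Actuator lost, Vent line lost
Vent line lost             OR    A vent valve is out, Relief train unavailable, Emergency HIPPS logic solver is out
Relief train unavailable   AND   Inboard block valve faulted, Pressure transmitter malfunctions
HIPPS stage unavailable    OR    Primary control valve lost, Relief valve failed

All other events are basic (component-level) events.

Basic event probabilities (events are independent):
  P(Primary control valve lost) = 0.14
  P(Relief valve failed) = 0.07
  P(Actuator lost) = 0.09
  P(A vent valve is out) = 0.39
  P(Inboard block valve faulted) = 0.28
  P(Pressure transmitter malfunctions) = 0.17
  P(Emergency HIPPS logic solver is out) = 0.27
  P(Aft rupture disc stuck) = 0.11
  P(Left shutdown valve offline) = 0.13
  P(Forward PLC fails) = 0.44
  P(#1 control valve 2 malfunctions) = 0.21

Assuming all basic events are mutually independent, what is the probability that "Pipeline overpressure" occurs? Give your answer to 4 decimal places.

P(HIPPS stage unavailable) [OR] = 1 − (1−0.14) × (1−0.07) = 0.200200
P(Relief train unavailable) [AND] = 0.28 × 0.17 = 0.047600
P(Vent line lost) [OR] = 1 − (1−0.39) × (1−0.047600) × (1−0.27) = 0.575896
P(Block path fails) [AND] = 0.200200 × 0.09 × 0.575896 = 0.010376
P(Control loop inoperative) [OR] = 1 − (1−0.11) × (1−0.13) = 0.225700
P(Shutdown chain down) [AND] = 0.225700 × 0.44 × 0.21 = 0.020855
P(Pipeline overpressure) [OR] = 1 − (1−0.010376) × (1−0.020855) = 0.031015
Rounded to 4 decimal places: P(Pipeline overpressure) ≈ 0.0310.

0.0310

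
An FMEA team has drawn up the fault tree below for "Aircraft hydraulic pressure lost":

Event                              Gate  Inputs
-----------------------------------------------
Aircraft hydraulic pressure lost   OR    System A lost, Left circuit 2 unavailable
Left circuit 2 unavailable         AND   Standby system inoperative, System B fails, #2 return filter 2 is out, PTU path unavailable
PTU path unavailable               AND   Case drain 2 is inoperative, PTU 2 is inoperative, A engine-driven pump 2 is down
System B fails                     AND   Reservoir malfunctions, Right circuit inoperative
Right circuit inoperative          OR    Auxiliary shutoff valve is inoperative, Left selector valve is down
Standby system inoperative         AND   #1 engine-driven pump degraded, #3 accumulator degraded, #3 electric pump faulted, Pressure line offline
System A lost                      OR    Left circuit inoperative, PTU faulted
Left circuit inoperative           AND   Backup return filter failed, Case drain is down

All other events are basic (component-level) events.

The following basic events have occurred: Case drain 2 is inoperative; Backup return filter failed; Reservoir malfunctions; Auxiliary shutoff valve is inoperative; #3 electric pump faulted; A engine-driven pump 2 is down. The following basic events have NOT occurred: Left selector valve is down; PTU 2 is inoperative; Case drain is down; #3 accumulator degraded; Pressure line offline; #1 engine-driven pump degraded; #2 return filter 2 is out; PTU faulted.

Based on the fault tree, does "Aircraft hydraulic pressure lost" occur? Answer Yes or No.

Left circuit inoperative [AND]: Backup return filter failed=occurs, Case drain is down=not → not all inputs occur → does not occur.
System A lost [OR]: Left circuit inoperative=not, PTU faulted=not → no input occurs → does not occur.
Standby system inoperative [AND]: #1 engine-driven pump degraded=not, #3 accumulator degraded=not, #3 electric pump faulted=occurs, Pressure line offline=not → not all inputs occur → does not occur.
Right circuit inoperative [OR]: Auxiliary shutoff valve is inoperative=occurs, Left selector valve is down=not → at least one input occurs → occurs.
System B fails [AND]: Reservoir malfunctions=occurs, Right circuit inoperative=occurs → all inputs occur → occurs.
PTU path unavailable [AND]: Case drain 2 is inoperative=occurs, PTU 2 is inoperative=not, A engine-driven pump 2 is down=occurs → not all inputs occur → does not occur.
Left circuit 2 unavailable [AND]: Standby system inoperative=not, System B fails=occurs, #2 return filter 2 is out=not, PTU path unavailable=not → not all inputs occur → does not occur.
Aircraft hydraulic pressure lost [OR]: System A lost=not, Left circuit 2 unavailable=not → no input occurs → does not occur.

No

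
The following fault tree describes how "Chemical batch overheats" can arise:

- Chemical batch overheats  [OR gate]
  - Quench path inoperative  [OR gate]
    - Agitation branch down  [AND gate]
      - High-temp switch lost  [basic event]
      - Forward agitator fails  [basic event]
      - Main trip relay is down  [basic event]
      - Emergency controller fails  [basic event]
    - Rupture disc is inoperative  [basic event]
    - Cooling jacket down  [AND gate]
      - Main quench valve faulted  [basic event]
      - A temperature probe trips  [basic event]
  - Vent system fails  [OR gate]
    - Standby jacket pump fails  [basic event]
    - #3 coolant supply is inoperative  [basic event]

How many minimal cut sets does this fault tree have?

Agitation branch down [AND]: one cut set from each child combined → 1 × 1 × 1 × 1 = 1 cut set(s).
Cooling jacket down [AND]: one cut set from each child combined → 1 × 1 = 1 cut set(s).
Quench path inoperative [OR]: union of children's cut sets → 3 cut set(s).
Vent system fails [OR]: union of children's cut sets → 2 cut set(s).
Chemical batch overheats [OR]: union of children's cut sets → 5 cut set(s).
Minimal cut sets: {Emergency controller fails, Forward agitator fails, High-temp switch lost, Main trip relay is down}; {Rupture disc is inoperative}; {A temperature probe trips, Main quench valve faulted}; {Standby jacket pump fails}; {#3 coolant supply is inoperative}.

5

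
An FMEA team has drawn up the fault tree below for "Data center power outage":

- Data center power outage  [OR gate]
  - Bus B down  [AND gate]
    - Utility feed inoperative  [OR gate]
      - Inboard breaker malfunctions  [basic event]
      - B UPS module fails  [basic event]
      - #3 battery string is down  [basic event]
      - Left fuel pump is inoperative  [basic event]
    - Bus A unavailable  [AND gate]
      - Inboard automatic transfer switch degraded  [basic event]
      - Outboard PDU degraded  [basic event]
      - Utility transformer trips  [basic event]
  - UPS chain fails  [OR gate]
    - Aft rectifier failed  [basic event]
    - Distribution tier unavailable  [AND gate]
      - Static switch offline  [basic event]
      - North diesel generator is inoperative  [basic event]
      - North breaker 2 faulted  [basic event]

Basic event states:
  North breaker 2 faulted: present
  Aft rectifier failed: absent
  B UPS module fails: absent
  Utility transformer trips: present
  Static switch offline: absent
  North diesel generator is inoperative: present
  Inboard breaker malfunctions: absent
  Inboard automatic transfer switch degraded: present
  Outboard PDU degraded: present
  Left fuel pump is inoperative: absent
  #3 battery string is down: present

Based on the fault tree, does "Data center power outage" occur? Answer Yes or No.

Utility feed inoperative [OR]: Inboard breaker malfunctions=not, B UPS module fails=not, #3 battery string is down=occurs, Left fuel pump is inoperative=not → at least one input occurs → occurs.
Bus A unavailable [AND]: Inboard automatic transfer switch degraded=occurs, Outboard PDU degraded=occurs, Utility transformer trips=occurs → all inputs occur → occurs.
Bus B down [AND]: Utility feed inoperative=occurs, Bus A unavailable=occurs → all inputs occur → occurs.
Distribution tier unavailable [AND]: Static switch offline=not, North diesel generator is inoperative=occurs, North breaker 2 faulted=occurs → not all inputs occur → does not occur.
UPS chain fails [OR]: Aft rectifier failed=not, Distribution tier unavailable=not → no input occurs → does not occur.
Data center power outage [OR]: Bus B down=occurs, UPS chain fails=not → at least one input occurs → occurs.

Yes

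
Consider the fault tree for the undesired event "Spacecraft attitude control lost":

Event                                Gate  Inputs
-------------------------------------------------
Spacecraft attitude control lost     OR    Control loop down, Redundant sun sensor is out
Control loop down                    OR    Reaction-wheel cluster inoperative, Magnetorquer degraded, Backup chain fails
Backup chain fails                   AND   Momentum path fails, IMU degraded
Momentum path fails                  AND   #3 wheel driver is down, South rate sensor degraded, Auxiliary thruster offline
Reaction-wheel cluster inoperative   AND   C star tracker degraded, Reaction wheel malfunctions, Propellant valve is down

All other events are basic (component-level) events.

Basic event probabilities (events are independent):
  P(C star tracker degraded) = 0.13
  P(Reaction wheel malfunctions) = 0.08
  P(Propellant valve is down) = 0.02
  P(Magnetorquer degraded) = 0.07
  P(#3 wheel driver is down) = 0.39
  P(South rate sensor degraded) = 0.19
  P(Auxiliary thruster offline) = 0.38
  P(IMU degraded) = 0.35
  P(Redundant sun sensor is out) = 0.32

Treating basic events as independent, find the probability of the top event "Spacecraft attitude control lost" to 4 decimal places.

0.3740

P(Reaction-wheel cluster inoperative) [AND] = 0.13 × 0.08 × 0.02 = 0.000208
P(Momentum path fails) [AND] = 0.39 × 0.19 × 0.38 = 0.028158
P(Backup chain fails) [AND] = 0.028158 × 0.35 = 0.009855
P(Control loop down) [OR] = 1 − (1−0.000208) × (1−0.07) × (1−0.009855) = 0.079357
P(Spacecraft attitude control lost) [OR] = 1 − (1−0.079357) × (1−0.32) = 0.373963
Rounded to 4 decimal places: P(Spacecraft attitude control lost) ≈ 0.3740.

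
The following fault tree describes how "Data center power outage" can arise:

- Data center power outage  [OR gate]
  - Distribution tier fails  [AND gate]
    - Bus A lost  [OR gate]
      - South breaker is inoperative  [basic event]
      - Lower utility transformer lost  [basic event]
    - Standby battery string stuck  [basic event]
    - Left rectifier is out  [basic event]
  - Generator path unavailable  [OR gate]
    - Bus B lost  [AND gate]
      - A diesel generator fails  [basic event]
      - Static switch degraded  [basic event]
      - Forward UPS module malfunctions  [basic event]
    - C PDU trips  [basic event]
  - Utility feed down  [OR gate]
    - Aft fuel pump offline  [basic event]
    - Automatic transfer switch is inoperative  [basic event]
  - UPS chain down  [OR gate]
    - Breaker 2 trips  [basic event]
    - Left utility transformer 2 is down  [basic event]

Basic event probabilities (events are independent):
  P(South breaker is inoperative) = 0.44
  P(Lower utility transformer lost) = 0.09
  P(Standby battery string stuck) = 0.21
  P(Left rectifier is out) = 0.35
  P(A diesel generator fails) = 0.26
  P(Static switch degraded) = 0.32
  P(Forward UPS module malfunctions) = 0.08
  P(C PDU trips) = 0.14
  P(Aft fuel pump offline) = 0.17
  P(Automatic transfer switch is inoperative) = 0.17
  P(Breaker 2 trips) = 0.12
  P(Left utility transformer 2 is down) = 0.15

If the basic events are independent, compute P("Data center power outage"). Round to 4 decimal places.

0.5757

P(Bus A lost) [OR] = 1 − (1−0.44) × (1−0.09) = 0.490400
P(Distribution tier fails) [AND] = 0.490400 × 0.21 × 0.35 = 0.036044
P(Bus B lost) [AND] = 0.26 × 0.32 × 0.08 = 0.006656
P(Generator path unavailable) [OR] = 1 − (1−0.006656) × (1−0.14) = 0.145724
P(Utility feed down) [OR] = 1 − (1−0.17) × (1−0.17) = 0.311100
P(UPS chain down) [OR] = 1 − (1−0.12) × (1−0.15) = 0.252000
P(Data center power outage) [OR] = 1 − (1−0.036044) × (1−0.145724) × (1−0.311100) × (1−0.252000) = 0.575661
Rounded to 4 decimal places: P(Data center power outage) ≈ 0.5757.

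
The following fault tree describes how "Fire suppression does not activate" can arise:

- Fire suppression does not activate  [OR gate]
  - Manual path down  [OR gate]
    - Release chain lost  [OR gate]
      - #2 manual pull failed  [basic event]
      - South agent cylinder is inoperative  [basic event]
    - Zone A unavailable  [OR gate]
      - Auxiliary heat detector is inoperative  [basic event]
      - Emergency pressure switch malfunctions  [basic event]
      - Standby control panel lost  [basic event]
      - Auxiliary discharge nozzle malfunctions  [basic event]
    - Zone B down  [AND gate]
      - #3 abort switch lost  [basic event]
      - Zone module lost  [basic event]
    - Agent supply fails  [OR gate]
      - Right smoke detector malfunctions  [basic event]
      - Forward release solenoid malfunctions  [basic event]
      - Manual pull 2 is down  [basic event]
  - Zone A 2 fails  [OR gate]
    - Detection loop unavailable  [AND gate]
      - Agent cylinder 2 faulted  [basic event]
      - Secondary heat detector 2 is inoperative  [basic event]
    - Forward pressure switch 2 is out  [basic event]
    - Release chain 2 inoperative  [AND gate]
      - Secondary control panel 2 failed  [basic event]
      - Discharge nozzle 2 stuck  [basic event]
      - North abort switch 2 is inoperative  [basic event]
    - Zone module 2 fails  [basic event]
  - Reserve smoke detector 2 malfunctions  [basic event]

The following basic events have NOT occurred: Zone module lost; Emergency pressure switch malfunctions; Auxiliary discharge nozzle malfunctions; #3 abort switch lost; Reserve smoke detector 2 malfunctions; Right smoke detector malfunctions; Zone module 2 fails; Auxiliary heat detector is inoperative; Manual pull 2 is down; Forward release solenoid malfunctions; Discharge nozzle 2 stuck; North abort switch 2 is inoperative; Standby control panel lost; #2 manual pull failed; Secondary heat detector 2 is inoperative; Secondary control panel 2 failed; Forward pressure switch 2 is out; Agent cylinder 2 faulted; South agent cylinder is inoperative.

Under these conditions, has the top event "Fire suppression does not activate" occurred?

Release chain lost [OR]: #2 manual pull failed=not, South agent cylinder is inoperative=not → no input occurs → does not occur.
Zone A unavailable [OR]: Auxiliary heat detector is inoperative=not, Emergency pressure switch malfunctions=not, Standby control panel lost=not, Auxiliary discharge nozzle malfunctions=not → no input occurs → does not occur.
Zone B down [AND]: #3 abort switch lost=not, Zone module lost=not → not all inputs occur → does not occur.
Agent supply fails [OR]: Right smoke detector malfunctions=not, Forward release solenoid malfunctions=not, Manual pull 2 is down=not → no input occurs → does not occur.
Manual path down [OR]: Release chain lost=not, Zone A unavailable=not, Zone B down=not, Agent supply fails=not → no input occurs → does not occur.
Detection loop unavailable [AND]: Agent cylinder 2 faulted=not, Secondary heat detector 2 is inoperative=not → not all inputs occur → does not occur.
Release chain 2 inoperative [AND]: Secondary control panel 2 failed=not, Discharge nozzle 2 stuck=not, North abort switch 2 is inoperative=not → not all inputs occur → does not occur.
Zone A 2 fails [OR]: Detection loop unavailable=not, Forward pressure switch 2 is out=not, Release chain 2 inoperative=not, Zone module 2 fails=not → no input occurs → does not occur.
Fire suppression does not activate [OR]: Manual path down=not, Zone A 2 fails=not, Reserve smoke detector 2 malfunctions=not → no input occurs → does not occur.

No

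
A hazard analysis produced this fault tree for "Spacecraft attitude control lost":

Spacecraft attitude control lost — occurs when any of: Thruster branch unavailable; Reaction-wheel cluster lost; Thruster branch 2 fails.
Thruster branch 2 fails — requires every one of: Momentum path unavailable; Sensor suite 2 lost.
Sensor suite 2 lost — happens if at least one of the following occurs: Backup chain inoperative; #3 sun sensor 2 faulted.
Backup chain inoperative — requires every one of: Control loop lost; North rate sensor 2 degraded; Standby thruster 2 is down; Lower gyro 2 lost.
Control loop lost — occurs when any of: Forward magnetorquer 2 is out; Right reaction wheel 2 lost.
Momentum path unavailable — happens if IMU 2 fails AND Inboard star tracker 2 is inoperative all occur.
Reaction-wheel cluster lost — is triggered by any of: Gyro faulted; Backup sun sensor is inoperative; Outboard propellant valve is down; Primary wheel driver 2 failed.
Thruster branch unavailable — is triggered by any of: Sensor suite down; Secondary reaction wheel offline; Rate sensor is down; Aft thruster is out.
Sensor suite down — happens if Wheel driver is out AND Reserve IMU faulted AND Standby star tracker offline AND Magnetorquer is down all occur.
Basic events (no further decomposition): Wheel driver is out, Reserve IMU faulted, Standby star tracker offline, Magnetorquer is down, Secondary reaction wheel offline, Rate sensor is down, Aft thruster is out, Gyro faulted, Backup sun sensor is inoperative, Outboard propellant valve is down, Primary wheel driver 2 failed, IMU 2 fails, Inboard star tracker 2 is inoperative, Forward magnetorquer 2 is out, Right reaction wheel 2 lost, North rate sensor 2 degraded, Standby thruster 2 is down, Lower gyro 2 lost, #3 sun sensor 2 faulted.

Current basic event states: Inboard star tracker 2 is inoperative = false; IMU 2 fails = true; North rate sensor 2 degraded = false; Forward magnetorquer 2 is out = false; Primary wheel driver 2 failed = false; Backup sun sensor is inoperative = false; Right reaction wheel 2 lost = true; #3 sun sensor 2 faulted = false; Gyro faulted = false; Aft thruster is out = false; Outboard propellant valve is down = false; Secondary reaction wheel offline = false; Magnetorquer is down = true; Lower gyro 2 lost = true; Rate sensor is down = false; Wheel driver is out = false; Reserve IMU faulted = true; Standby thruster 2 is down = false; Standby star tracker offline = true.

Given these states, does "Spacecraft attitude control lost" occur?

No

Sensor suite down [AND]: Wheel driver is out=not, Reserve IMU faulted=occurs, Standby star tracker offline=occurs, Magnetorquer is down=occurs → not all inputs occur → does not occur.
Thruster branch unavailable [OR]: Sensor suite down=not, Secondary reaction wheel offline=not, Rate sensor is down=not, Aft thruster is out=not → no input occurs → does not occur.
Reaction-wheel cluster lost [OR]: Gyro faulted=not, Backup sun sensor is inoperative=not, Outboard propellant valve is down=not, Primary wheel driver 2 failed=not → no input occurs → does not occur.
Momentum path unavailable [AND]: IMU 2 fails=occurs, Inboard star tracker 2 is inoperative=not → not all inputs occur → does not occur.
Control loop lost [OR]: Forward magnetorquer 2 is out=not, Right reaction wheel 2 lost=occurs → at least one input occurs → occurs.
Backup chain inoperative [AND]: Control loop lost=occurs, North rate sensor 2 degraded=not, Standby thruster 2 is down=not, Lower gyro 2 lost=occurs → not all inputs occur → does not occur.
Sensor suite 2 lost [OR]: Backup chain inoperative=not, #3 sun sensor 2 faulted=not → no input occurs → does not occur.
Thruster branch 2 fails [AND]: Momentum path unavailable=not, Sensor suite 2 lost=not → not all inputs occur → does not occur.
Spacecraft attitude control lost [OR]: Thruster branch unavailable=not, Reaction-wheel cluster lost=not, Thruster branch 2 fails=not → no input occurs → does not occur.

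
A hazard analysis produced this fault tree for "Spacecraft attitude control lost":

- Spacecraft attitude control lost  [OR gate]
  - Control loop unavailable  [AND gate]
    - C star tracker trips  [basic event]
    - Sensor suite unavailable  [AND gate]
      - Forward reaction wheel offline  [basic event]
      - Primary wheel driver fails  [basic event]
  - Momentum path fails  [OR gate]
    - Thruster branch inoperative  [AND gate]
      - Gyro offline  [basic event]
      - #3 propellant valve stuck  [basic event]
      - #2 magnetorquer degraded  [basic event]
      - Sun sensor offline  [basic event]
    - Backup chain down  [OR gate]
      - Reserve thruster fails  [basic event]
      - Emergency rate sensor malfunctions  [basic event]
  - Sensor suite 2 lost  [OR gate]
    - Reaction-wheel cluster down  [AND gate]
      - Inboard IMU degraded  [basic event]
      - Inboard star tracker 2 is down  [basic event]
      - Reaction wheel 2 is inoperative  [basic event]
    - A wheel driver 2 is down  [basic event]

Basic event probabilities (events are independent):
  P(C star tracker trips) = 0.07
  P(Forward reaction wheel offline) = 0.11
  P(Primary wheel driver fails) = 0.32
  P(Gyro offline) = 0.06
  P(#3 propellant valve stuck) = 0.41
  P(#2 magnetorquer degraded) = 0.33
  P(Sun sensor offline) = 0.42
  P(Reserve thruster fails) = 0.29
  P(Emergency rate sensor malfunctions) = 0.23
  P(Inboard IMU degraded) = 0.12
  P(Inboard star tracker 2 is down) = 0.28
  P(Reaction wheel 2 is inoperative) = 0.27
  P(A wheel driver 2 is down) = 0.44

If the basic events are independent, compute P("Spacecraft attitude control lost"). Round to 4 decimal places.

P(Sensor suite unavailable) [AND] = 0.11 × 0.32 = 0.035200
P(Control loop unavailable) [AND] = 0.07 × 0.035200 = 0.002464
P(Thruster branch inoperative) [AND] = 0.06 × 0.41 × 0.33 × 0.42 = 0.003410
P(Backup chain down) [OR] = 1 − (1−0.29) × (1−0.23) = 0.453300
P(Momentum path fails) [OR] = 1 − (1−0.003410) × (1−0.453300) = 0.455164
P(Reaction-wheel cluster down) [AND] = 0.12 × 0.28 × 0.27 = 0.009072
P(Sensor suite 2 lost) [OR] = 1 − (1−0.009072) × (1−0.44) = 0.445080
P(Spacecraft attitude control lost) [OR] = 1 − (1−0.002464) × (1−0.455164) × (1−0.445080) = 0.698405
Rounded to 4 decimal places: P(Spacecraft attitude control lost) ≈ 0.6984.

0.6984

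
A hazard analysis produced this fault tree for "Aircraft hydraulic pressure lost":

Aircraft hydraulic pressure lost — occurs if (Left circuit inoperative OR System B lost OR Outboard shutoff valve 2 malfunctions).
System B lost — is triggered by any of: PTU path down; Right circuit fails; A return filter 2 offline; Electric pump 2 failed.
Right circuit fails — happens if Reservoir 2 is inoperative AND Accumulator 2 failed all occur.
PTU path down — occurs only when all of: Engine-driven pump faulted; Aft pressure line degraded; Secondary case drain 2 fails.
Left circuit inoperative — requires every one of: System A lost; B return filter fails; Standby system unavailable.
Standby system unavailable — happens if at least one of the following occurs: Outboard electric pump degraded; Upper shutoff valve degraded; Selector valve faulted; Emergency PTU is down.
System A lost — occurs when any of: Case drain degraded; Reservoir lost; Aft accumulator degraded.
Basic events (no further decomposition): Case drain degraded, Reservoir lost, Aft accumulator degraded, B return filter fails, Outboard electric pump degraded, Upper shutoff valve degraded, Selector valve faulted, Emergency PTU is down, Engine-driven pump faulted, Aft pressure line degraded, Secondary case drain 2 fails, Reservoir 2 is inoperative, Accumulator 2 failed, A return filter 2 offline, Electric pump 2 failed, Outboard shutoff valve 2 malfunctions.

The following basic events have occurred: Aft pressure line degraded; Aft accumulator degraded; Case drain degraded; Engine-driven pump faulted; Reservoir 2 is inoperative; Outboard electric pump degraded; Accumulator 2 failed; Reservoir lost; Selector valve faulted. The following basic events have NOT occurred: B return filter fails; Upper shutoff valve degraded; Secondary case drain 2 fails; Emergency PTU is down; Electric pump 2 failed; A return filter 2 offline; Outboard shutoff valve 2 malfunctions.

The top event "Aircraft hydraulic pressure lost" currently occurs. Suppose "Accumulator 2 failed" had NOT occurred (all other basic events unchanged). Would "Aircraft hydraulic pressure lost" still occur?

Counterfactual: set "Accumulator 2 failed" to not occurred.
System A lost [OR]: Case drain degraded=occurs, Reservoir lost=occurs, Aft accumulator degraded=occurs → at least one input occurs → occurs.
Standby system unavailable [OR]: Outboard electric pump degraded=occurs, Upper shutoff valve degraded=not, Selector valve faulted=occurs, Emergency PTU is down=not → at least one input occurs → occurs.
Left circuit inoperative [AND]: System A lost=occurs, B return filter fails=not, Standby system unavailable=occurs → not all inputs occur → does not occur.
PTU path down [AND]: Engine-driven pump faulted=occurs, Aft pressure line degraded=occurs, Secondary case drain 2 fails=not → not all inputs occur → does not occur.
Right circuit fails [AND]: Reservoir 2 is inoperative=occurs, Accumulator 2 failed=not → not all inputs occur → does not occur.
System B lost [OR]: PTU path down=not, Right circuit fails=not, A return filter 2 offline=not, Electric pump 2 failed=not → no input occurs → does not occur.
Aircraft hydraulic pressure lost [OR]: Left circuit inoperative=not, System B lost=not, Outboard shutoff valve 2 malfunctions=not → no input occurs → does not occur.

No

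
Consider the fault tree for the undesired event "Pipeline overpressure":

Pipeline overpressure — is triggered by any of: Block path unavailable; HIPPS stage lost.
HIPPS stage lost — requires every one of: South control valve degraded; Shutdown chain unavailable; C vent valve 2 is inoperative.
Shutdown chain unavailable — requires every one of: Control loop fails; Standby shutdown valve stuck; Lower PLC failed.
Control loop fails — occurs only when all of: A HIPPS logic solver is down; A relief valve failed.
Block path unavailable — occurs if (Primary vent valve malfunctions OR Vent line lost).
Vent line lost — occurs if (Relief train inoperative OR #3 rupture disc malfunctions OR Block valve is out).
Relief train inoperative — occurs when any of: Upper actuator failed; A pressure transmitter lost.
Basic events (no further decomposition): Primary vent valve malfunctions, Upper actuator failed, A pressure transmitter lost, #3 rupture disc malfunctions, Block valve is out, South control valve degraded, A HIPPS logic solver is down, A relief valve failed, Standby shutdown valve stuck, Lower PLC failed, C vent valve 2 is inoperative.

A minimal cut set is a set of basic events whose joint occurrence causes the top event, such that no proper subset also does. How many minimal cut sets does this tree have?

Relief train inoperative [OR]: union of children's cut sets → 2 cut set(s).
Vent line lost [OR]: union of children's cut sets → 4 cut set(s).
Block path unavailable [OR]: union of children's cut sets → 5 cut set(s).
Control loop fails [AND]: one cut set from each child combined → 1 × 1 = 1 cut set(s).
Shutdown chain unavailable [AND]: one cut set from each child combined → 1 × 1 × 1 = 1 cut set(s).
HIPPS stage lost [AND]: one cut set from each child combined → 1 × 1 × 1 = 1 cut set(s).
Pipeline overpressure [OR]: union of children's cut sets → 6 cut set(s).
Minimal cut sets: {Primary vent valve malfunctions}; {Upper actuator failed}; {A pressure transmitter lost}; {#3 rupture disc malfunctions}; {Block valve is out}; {A HIPPS logic solver is down, A relief valve failed, C vent valve 2 is inoperative, Lower PLC failed, South control valve degraded, Standby shutdown valve stuck}.

6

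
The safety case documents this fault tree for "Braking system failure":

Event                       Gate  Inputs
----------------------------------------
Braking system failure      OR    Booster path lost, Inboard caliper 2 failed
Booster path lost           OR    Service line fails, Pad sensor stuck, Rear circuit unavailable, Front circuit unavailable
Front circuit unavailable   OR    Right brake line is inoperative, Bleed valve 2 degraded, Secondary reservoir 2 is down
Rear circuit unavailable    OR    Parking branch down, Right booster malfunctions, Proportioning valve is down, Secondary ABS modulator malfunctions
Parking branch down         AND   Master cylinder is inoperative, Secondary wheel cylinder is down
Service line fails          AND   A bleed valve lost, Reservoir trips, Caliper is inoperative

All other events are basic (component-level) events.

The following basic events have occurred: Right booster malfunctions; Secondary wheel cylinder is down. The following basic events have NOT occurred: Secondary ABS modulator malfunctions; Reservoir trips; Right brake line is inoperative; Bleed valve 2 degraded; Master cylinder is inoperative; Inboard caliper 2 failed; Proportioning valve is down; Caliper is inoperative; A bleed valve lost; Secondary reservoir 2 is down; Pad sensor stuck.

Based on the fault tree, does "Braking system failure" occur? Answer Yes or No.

Yes

Service line fails [AND]: A bleed valve lost=not, Reservoir trips=not, Caliper is inoperative=not → not all inputs occur → does not occur.
Parking branch down [AND]: Master cylinder is inoperative=not, Secondary wheel cylinder is down=occurs → not all inputs occur → does not occur.
Rear circuit unavailable [OR]: Parking branch down=not, Right booster malfunctions=occurs, Proportioning valve is down=not, Secondary ABS modulator malfunctions=not → at least one input occurs → occurs.
Front circuit unavailable [OR]: Right brake line is inoperative=not, Bleed valve 2 degraded=not, Secondary reservoir 2 is down=not → no input occurs → does not occur.
Booster path lost [OR]: Service line fails=not, Pad sensor stuck=not, Rear circuit unavailable=occurs, Front circuit unavailable=not → at least one input occurs → occurs.
Braking system failure [OR]: Booster path lost=occurs, Inboard caliper 2 failed=not → at least one input occurs → occurs.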